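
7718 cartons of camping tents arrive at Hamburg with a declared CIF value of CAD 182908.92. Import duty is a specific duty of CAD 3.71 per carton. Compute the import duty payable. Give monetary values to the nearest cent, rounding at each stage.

Import duty = 7718 × 3.71 = 28633.78

Import duty: CAD 28633.78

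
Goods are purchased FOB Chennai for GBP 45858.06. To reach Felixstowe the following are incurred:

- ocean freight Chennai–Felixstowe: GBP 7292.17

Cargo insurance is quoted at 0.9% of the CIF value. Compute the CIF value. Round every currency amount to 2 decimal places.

Let C be the CIF value. C = FOB price + freight + 0.9% × C
C − 0.9% × C = 45858.06 + 7292.17
0.991 × C = 53150.23
C = 53150.23 / 0.991 = 53632.93
Insurance premium = 0.9% × 53632.93 = 482.70

CIF value: GBP 53632.93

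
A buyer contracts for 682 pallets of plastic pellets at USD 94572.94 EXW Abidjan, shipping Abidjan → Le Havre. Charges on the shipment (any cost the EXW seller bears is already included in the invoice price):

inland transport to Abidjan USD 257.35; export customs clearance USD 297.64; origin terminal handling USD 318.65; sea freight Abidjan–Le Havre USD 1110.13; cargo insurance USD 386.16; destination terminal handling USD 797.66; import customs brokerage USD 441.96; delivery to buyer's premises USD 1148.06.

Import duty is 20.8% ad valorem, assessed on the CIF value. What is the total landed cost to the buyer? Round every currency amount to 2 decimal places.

Total landed cost: USD 119494.67

EXW: the seller makes goods available at their premises; the buyer bears all onward costs.
CIF value = EXW price + inland to port + export clearance + origin terminal + freight + insurance = 94572.94 + 257.35 + 297.64 + 318.65 + 1110.13 + 386.16 = 96942.87
Import duty = 96942.87 × 20.8% = 20164.12
Buyer bears: inland to port 257.35 + export clearance 297.64 + origin terminal 318.65 + freight 1110.13 + insurance 386.16 + destination terminal 797.66 + brokerage 441.96 + delivery 1148.06 + duty 20164.12 = 24921.73
Landed cost = invoice 94572.94 + 24921.73 = 119494.67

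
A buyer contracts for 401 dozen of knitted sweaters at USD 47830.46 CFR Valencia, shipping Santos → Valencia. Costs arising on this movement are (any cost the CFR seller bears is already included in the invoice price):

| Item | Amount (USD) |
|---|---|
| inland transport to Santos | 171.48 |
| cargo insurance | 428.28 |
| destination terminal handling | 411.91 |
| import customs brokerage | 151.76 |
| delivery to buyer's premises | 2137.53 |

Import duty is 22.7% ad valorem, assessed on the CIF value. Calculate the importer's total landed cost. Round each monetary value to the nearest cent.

Total landed cost: USD 61914.67

CFR: the seller pays costs through ocean freight to the destination port, but not insurance.
Already in the invoice (seller's account under CFR): inland to port — exclude.
CIF value = CFR price + insurance = 47830.46 + 428.28 = 48258.74
Import duty = 48258.74 × 22.7% = 10954.73
Buyer bears: insurance 428.28 + destination terminal 411.91 + brokerage 151.76 + delivery 2137.53 + duty 10954.73 = 14084.21
Landed cost = invoice 47830.46 + 14084.21 = 61914.67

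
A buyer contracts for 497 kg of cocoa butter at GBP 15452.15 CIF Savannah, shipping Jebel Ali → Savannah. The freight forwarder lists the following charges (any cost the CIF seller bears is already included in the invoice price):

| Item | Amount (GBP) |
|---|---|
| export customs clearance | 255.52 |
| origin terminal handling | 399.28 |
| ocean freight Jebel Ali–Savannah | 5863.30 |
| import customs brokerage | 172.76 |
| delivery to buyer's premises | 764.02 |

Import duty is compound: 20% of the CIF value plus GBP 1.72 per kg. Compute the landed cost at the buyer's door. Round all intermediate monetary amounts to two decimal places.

Total landed cost: GBP 20334.20

CIF: the seller pays costs through ocean freight and marine insurance to the destination port.
Already in the invoice (seller's account under CIF): export clearance, origin terminal, freight — exclude.
The CIF price already equals the CIF value: 15452.15
Ad valorem component: 15452.15 × 20% = 3090.43
Specific component: 497 × 1.72 = 854.84
Import duty = 3090.43 + 854.84 = 3945.27
Buyer bears: brokerage 172.76 + delivery 764.02 + duty 3945.27 = 4882.05
Landed cost = invoice 15452.15 + 4882.05 = 20334.20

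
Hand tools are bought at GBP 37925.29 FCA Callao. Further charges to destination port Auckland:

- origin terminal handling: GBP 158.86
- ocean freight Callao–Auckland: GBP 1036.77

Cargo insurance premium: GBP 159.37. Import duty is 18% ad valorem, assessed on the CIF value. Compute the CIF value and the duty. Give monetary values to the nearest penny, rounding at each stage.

CIF value: GBP 39280.29; import duty: GBP 7070.45

CIF = FCA price + pre-shipment costs + freight + insurance
CIF = 37925.29 + 158.86 + 1036.77 + 159.37 = 39280.29
Import duty = 39280.29 × 18% = 7070.45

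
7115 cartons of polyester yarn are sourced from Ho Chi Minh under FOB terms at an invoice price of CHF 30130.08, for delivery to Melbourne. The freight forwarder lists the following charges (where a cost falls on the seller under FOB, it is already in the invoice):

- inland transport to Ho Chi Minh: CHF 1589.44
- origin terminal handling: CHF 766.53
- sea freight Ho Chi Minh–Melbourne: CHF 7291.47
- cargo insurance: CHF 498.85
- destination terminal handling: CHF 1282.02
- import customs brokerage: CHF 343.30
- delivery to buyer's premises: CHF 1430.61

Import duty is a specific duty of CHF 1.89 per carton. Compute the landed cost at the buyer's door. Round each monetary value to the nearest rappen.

FOB: the seller bears costs until goods are on board at the origin port; the buyer bears freight, insurance and all costs thereafter.
Already in the invoice (seller's account under FOB): inland to port, origin terminal — exclude.
CIF value = FOB price + freight + insurance = 30130.08 + 7291.47 + 498.85 = 37920.40
Import duty = 7115 × 1.89 = 13447.35
Buyer bears: freight 7291.47 + insurance 498.85 + destination terminal 1282.02 + brokerage 343.30 + delivery 1430.61 + duty 13447.35 = 24293.60
Landed cost = invoice 30130.08 + 24293.60 = 54423.68

Total landed cost: CHF 54423.68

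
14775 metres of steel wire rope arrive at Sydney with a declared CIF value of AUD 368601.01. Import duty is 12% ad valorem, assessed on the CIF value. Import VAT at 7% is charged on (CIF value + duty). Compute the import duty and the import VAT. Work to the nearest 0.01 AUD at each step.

Import duty = 368601.01 × 12% = 44232.12
VAT base = CIF + duty = 368601.01 + 44232.12 = 412833.13
Import VAT = 412833.13 × 7% = 28898.32

Import duty: AUD 44232.12; import VAT: AUD 28898.32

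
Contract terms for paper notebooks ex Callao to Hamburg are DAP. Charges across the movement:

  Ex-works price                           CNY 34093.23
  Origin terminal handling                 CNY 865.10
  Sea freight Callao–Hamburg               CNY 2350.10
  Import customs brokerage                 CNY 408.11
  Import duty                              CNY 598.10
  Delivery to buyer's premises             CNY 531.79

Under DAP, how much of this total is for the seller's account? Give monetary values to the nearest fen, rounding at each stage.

Seller's account: CNY 37840.22

DAP: the seller bears all costs to the named destination except import duty and clearance.
Seller's account: goods 34093.23 + origin terminal 865.10 + freight 2350.10 + delivery 531.79 = 37840.22
Buyer's account: brokerage 408.11 + duty 598.10 = 1006.21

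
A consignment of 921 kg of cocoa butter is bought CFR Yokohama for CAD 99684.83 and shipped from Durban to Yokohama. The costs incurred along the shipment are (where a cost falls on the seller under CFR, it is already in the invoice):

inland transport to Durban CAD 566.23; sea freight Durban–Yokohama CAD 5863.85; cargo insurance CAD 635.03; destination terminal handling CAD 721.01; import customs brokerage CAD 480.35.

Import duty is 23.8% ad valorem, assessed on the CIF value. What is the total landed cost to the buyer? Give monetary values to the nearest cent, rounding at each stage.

CFR: the seller pays costs through ocean freight to the destination port, but not insurance.
Already in the invoice (seller's account under CFR): inland to port, freight — exclude.
CIF value = CFR price + insurance = 99684.83 + 635.03 = 100319.86
Import duty = 100319.86 × 23.8% = 23876.13
Buyer bears: insurance 635.03 + destination terminal 721.01 + brokerage 480.35 + duty 23876.13 = 25712.52
Landed cost = invoice 99684.83 + 25712.52 = 125397.35

Total landed cost: CAD 125397.35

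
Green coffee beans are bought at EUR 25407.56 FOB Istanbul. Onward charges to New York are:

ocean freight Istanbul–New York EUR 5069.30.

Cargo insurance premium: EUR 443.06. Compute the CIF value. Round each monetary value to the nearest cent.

CIF = FOB price + freight + insurance
CIF = 25407.56 + 5069.30 + 443.06 = 30919.92

CIF value: EUR 30919.92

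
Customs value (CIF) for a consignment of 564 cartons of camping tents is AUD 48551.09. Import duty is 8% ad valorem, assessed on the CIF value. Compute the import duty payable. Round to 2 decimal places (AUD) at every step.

Import duty: AUD 3884.09

Import duty = 48551.09 × 8% = 3884.09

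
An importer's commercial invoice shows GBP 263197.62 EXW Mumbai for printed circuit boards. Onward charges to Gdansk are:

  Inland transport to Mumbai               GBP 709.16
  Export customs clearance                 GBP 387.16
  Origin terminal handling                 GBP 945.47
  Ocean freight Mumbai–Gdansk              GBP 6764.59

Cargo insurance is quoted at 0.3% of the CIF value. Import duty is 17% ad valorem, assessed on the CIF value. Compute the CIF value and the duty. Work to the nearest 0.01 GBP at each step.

Let C be the CIF value. C = EXW price + pre-shipment costs + freight + 0.3% × C
C − 0.3% × C = 263197.62 + 709.16 + 387.16 + 945.47 + 6764.59
0.997 × C = 272004.00
C = 272004.00 / 0.997 = 272822.47
Insurance premium = 0.3% × 272822.47 = 818.47
Import duty = 272822.47 × 17% = 46379.82

CIF value: GBP 272822.47; import duty: GBP 46379.82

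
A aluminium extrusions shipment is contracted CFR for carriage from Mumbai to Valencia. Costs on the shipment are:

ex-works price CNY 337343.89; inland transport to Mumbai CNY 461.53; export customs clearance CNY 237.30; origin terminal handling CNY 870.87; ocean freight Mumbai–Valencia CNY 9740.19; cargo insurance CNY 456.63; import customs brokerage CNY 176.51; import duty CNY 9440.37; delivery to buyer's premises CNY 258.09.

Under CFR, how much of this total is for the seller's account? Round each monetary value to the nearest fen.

Seller's account: CNY 348653.78

CFR: the seller pays costs through ocean freight to the destination port, but not insurance.
Seller's account: goods 337343.89 + inland to port 461.53 + export clearance 237.30 + origin terminal 870.87 + freight 9740.19 = 348653.78
Buyer's account: insurance 456.63 + brokerage 176.51 + duty 9440.37 + delivery 258.09 = 10331.60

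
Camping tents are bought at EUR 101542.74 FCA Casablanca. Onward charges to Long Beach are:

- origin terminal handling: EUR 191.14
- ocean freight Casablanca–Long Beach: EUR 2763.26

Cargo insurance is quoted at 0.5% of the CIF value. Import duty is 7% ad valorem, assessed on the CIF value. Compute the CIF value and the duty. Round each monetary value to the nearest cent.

Let C be the CIF value. C = FCA price + pre-shipment costs + freight + 0.5% × C
C − 0.5% × C = 101542.74 + 191.14 + 2763.26
0.995 × C = 104497.14
C = 104497.14 / 0.995 = 105022.25
Insurance premium = 0.5% × 105022.25 = 525.11
Import duty = 105022.25 × 7% = 7351.56

CIF value: EUR 105022.25; import duty: EUR 7351.56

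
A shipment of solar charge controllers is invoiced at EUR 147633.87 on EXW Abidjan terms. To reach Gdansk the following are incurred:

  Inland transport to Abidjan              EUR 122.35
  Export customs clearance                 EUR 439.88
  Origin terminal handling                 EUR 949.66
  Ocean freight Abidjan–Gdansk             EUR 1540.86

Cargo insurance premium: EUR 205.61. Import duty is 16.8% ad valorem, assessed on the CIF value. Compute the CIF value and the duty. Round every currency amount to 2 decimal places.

CIF = EXW price + pre-shipment costs + freight + insurance
CIF = 147633.87 + 122.35 + 439.88 + 949.66 + 1540.86 + 205.61 = 150892.23
Import duty = 150892.23 × 16.8% = 25349.89

CIF value: EUR 150892.23; import duty: EUR 25349.89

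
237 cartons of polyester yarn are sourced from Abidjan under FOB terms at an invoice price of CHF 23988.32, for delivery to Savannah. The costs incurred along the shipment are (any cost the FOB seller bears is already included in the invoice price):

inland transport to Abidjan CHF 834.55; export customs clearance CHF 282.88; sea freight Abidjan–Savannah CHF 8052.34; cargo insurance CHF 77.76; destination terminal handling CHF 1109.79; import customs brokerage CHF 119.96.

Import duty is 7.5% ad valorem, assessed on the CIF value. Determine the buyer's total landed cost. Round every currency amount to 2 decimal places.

Total landed cost: CHF 35757.05

FOB: the seller bears costs until goods are on board at the origin port; the buyer bears freight, insurance and all costs thereafter.
Already in the invoice (seller's account under FOB): inland to port, export clearance — exclude.
CIF value = FOB price + freight + insurance = 23988.32 + 8052.34 + 77.76 = 32118.42
Import duty = 32118.42 × 7.5% = 2408.88
Buyer bears: freight 8052.34 + insurance 77.76 + destination terminal 1109.79 + brokerage 119.96 + duty 2408.88 = 11768.73
Landed cost = invoice 23988.32 + 11768.73 = 35757.05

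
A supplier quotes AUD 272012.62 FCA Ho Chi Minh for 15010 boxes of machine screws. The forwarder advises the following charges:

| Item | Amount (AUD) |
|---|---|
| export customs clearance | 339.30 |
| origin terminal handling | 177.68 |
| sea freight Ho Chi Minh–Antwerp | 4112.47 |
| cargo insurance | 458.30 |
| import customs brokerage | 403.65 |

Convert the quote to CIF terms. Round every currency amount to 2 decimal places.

Not relevant to the conversion: export clearance — on the seller under both FCA and CIF; already in the FCA price and stays in the CIF price. brokerage — on the buyer under both terms; not part of either seller's price.
From FCA to CIF, the seller additionally bears: origin terminal, freight, insurance.
CIF price = 272012.62 + 177.68 + 4112.47 + 458.30 = 276761.07

CIF price: AUD 276761.07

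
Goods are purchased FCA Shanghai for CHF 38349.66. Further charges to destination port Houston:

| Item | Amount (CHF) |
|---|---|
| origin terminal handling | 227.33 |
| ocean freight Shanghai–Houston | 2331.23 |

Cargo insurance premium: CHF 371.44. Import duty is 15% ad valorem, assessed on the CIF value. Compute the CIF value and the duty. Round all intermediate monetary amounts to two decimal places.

CIF value: CHF 41279.66; import duty: CHF 6191.95

CIF = FCA price + pre-shipment costs + freight + insurance
CIF = 38349.66 + 227.33 + 2331.23 + 371.44 = 41279.66
Import duty = 41279.66 × 15% = 6191.95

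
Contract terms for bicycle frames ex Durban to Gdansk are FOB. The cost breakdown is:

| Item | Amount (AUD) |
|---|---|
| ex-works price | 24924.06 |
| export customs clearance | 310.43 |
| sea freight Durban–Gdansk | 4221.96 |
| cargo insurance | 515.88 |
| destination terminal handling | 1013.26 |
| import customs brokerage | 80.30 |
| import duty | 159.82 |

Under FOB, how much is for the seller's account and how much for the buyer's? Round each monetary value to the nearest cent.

Seller: AUD 25234.49; buyer: AUD 5991.22

FOB: the seller bears costs until goods are on board at the origin port; the buyer bears freight, insurance and all costs thereafter.
Seller's account: goods 24924.06 + export clearance 310.43 = 25234.49
Buyer's account: freight 4221.96 + insurance 515.88 + destination terminal 1013.26 + brokerage 80.30 + duty 159.82 = 5991.22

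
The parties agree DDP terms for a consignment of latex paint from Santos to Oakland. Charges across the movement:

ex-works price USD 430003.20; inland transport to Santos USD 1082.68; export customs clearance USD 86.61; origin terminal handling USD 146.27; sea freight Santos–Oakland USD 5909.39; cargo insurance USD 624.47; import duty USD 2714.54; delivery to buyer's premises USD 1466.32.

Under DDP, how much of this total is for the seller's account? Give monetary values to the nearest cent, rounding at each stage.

Seller's account: USD 442033.48

DDP: the seller bears all costs including import duty.
Seller's account: goods 430003.20 + inland to port 1082.68 + export clearance 86.61 + origin terminal 146.27 + freight 5909.39 + insurance 624.47 + duty 2714.54 + delivery 1466.32 = 442033.48
Buyer's account: 0.00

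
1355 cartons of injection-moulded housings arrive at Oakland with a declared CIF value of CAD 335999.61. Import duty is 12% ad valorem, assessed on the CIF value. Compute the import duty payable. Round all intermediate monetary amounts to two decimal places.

Import duty = 335999.61 × 12% = 40319.95

Import duty: CAD 40319.95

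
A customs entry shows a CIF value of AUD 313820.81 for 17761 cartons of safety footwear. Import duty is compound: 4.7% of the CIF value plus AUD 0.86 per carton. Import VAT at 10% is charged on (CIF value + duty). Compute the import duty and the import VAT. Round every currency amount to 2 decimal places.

Import duty: AUD 30024.04; import VAT: AUD 34384.49

Ad valorem component: 313820.81 × 4.7% = 14749.58
Specific component: 17761 × 0.86 = 15274.46
Import duty = 14749.58 + 15274.46 = 30024.04
VAT base = CIF + duty = 313820.81 + 30024.04 = 343844.85
Import VAT = 343844.85 × 10% = 34384.49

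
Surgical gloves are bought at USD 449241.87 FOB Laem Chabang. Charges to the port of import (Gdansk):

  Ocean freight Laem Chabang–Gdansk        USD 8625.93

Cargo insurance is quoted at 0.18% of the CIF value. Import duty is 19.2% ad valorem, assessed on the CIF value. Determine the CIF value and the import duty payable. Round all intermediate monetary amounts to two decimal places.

Let C be the CIF value. C = FOB price + freight + 0.18% × C
C − 0.18% × C = 449241.87 + 8625.93
0.9982 × C = 457867.80
C = 457867.80 / 0.9982 = 458693.45
Insurance premium = 0.18% × 458693.45 = 825.65
Import duty = 458693.45 × 19.2% = 88069.14

CIF value: USD 458693.45; import duty: USD 88069.14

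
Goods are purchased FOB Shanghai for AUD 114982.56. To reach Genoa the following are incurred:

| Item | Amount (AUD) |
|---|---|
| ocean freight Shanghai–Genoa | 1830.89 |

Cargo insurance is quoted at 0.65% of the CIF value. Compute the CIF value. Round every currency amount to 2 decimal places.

Let C be the CIF value. C = FOB price + freight + 0.65% × C
C − 0.65% × C = 114982.56 + 1830.89
0.9935 × C = 116813.45
C = 116813.45 / 0.9935 = 117577.71
Insurance premium = 0.65% × 117577.71 = 764.26

CIF value: AUD 117577.71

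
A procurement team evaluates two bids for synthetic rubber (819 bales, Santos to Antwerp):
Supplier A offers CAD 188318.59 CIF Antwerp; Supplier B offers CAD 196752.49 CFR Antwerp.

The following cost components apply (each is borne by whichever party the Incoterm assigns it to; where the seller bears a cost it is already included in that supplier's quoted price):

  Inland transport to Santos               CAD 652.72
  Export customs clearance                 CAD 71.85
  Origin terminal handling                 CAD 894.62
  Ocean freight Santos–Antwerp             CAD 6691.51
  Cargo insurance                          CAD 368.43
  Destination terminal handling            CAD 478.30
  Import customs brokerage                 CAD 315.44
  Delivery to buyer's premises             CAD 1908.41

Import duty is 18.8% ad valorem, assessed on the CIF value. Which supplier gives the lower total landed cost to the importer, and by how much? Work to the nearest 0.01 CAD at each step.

Supplier A is cheaper by CAD 10457.17

Supplier A (CIF):
The CIF price already equals the CIF value: 188318.59
Import duty = 188318.59 × 18.8% = 35403.89
Buyer bears (A): 478.30 + 315.44 + 1908.41 = 2702.15
Landed cost (A) = invoice 188318.59 + 2702.15 + duty 35403.89 = 226424.63
Supplier B (CFR):
CIF value = CFR price + insurance = 196752.49 + 368.43 = 197120.92
Import duty = 197120.92 × 18.8% = 37058.73
Buyer bears (B): 368.43 + 478.30 + 315.44 + 1908.41 = 3070.58
Landed cost (B) = invoice 196752.49 + 3070.58 + duty 37058.73 = 236881.80
Difference = |226424.63 − 236881.80| = 10457.17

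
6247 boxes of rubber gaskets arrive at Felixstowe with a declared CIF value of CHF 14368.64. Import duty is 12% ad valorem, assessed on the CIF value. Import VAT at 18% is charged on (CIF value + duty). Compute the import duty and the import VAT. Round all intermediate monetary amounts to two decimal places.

Import duty = 14368.64 × 12% = 1724.24
VAT base = CIF + duty = 14368.64 + 1724.24 = 16092.88
Import VAT = 16092.88 × 18% = 2896.72

Import duty: CHF 1724.24; import VAT: CHF 2896.72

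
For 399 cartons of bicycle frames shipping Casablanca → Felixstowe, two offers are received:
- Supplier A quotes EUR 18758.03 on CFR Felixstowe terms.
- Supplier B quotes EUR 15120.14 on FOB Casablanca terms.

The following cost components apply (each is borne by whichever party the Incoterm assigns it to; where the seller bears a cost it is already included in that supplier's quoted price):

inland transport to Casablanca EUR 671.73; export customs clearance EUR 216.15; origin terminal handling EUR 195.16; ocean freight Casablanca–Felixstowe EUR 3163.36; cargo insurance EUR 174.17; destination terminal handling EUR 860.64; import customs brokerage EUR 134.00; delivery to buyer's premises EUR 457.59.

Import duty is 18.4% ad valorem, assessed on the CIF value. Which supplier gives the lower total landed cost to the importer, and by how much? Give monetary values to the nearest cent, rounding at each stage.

Supplier A (CFR):
CIF value = CFR price + insurance = 18758.03 + 174.17 = 18932.20
Import duty = 18932.20 × 18.4% = 3483.52
Buyer bears (A): 174.17 + 860.64 + 134.00 + 457.59 = 1626.40
Landed cost (A) = invoice 18758.03 + 1626.40 + duty 3483.52 = 23867.95
Supplier B (FOB):
CIF value = FOB price + freight + insurance = 15120.14 + 3163.36 + 174.17 = 18457.67
Import duty = 18457.67 × 18.4% = 3396.21
Buyer bears (B): 3163.36 + 174.17 + 860.64 + 134.00 + 457.59 = 4789.76
Landed cost (B) = invoice 15120.14 + 4789.76 + duty 3396.21 = 23306.11
Difference = |23867.95 − 23306.11| = 561.84

Supplier B is cheaper by EUR 561.84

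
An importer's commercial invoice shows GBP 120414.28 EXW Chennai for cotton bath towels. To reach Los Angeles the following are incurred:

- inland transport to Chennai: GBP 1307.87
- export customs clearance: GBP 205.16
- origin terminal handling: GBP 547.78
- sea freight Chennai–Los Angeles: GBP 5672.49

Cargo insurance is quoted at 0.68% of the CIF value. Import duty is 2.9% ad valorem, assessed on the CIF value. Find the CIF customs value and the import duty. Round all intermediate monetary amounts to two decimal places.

Let C be the CIF value. C = EXW price + pre-shipment costs + freight + 0.68% × C
C − 0.68% × C = 120414.28 + 1307.87 + 205.16 + 547.78 + 5672.49
0.9932 × C = 128147.58
C = 128147.58 / 0.9932 = 129024.95
Insurance premium = 0.68% × 129024.95 = 877.37
Import duty = 129024.95 × 2.9% = 3741.72

CIF value: GBP 129024.95; import duty: GBP 3741.72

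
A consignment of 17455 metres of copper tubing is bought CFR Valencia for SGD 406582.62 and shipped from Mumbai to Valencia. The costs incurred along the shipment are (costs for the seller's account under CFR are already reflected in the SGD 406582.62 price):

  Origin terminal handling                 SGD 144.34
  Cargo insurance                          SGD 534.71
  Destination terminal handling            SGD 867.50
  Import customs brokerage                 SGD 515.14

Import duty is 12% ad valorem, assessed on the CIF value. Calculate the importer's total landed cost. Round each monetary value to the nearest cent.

CFR: the seller pays costs through ocean freight to the destination port, but not insurance.
Already in the invoice (seller's account under CFR): origin terminal — exclude.
CIF value = CFR price + insurance = 406582.62 + 534.71 = 407117.33
Import duty = 407117.33 × 12% = 48854.08
Buyer bears: insurance 534.71 + destination terminal 867.50 + brokerage 515.14 + duty 48854.08 = 50771.43
Landed cost = invoice 406582.62 + 50771.43 = 457354.05

Total landed cost: SGD 457354.05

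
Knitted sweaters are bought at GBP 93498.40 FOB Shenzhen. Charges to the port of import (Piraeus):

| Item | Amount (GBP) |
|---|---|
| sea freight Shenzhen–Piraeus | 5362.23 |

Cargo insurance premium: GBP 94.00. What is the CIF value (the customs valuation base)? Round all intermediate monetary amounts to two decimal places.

CIF = FOB price + freight + insurance
CIF = 93498.40 + 5362.23 + 94.00 = 98954.63

CIF value: GBP 98954.63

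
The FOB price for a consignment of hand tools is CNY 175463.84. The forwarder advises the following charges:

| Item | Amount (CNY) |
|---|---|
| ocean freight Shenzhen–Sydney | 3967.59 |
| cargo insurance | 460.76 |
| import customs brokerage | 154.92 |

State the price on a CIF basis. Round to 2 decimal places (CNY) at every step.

Not relevant to the conversion: brokerage — on the buyer under both terms; not part of either seller's price.
From FOB to CIF, the seller additionally bears: freight, insurance.
CIF price = 175463.84 + 3967.59 + 460.76 = 179892.19

CIF price: CNY 179892.19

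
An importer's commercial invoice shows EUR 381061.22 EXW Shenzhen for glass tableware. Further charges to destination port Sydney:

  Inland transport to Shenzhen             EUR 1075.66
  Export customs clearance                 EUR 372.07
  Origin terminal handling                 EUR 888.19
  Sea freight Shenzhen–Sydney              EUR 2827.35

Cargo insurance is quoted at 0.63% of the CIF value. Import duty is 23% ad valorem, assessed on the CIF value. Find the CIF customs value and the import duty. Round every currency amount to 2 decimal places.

Let C be the CIF value. C = EXW price + pre-shipment costs + freight + 0.63% × C
C − 0.63% × C = 381061.22 + 1075.66 + 372.07 + 888.19 + 2827.35
0.9937 × C = 386224.49
C = 386224.49 / 0.9937 = 388673.13
Insurance premium = 0.63% × 388673.13 = 2448.64
Import duty = 388673.13 × 23% = 89394.82

CIF value: EUR 388673.13; import duty: EUR 89394.82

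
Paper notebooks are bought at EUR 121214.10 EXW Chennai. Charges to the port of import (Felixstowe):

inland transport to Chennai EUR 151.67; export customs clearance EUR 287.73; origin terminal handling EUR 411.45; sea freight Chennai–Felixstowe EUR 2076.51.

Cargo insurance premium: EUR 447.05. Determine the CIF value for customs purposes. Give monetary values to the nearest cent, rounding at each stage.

CIF value: EUR 124588.51

CIF = EXW price + pre-shipment costs + freight + insurance
CIF = 121214.10 + 151.67 + 287.73 + 411.45 + 2076.51 + 447.05 = 124588.51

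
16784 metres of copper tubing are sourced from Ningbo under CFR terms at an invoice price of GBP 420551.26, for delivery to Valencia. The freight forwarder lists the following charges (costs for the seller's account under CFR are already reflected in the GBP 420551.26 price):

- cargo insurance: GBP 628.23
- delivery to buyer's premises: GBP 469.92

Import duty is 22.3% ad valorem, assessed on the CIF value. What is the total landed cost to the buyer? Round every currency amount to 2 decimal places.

Total landed cost: GBP 515572.44

CFR: the seller pays costs through ocean freight to the destination port, but not insurance.
CIF value = CFR price + insurance = 420551.26 + 628.23 = 421179.49
Import duty = 421179.49 × 22.3% = 93923.03
Buyer bears: insurance 628.23 + delivery 469.92 + duty 93923.03 = 95021.18
Landed cost = invoice 420551.26 + 95021.18 = 515572.44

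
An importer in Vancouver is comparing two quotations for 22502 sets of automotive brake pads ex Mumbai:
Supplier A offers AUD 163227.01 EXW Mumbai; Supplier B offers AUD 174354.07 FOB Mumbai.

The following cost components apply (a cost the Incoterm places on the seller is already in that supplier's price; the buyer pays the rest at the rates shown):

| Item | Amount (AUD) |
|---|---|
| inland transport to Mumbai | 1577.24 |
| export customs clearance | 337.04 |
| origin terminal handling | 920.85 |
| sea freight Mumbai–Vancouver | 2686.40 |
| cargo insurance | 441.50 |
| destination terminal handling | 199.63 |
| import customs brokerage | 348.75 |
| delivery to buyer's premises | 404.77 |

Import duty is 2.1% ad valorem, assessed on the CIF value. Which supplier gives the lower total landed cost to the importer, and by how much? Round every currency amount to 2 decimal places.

Supplier A (EXW):
CIF value = EXW price + inland to port + export clearance + origin terminal + freight + insurance = 163227.01 + 1577.24 + 337.04 + 920.85 + 2686.40 + 441.50 = 169190.04
Import duty = 169190.04 × 2.1% = 3552.99
Buyer bears (A): 1577.24 + 337.04 + 920.85 + 2686.40 + 441.50 + 199.63 + 348.75 + 404.77 = 6916.18
Landed cost (A) = invoice 163227.01 + 6916.18 + duty 3552.99 = 173696.18
Supplier B (FOB):
CIF value = FOB price + freight + insurance = 174354.07 + 2686.40 + 441.50 = 177481.97
Import duty = 177481.97 × 2.1% = 3727.12
Buyer bears (B): 2686.40 + 441.50 + 199.63 + 348.75 + 404.77 = 4081.05
Landed cost (B) = invoice 174354.07 + 4081.05 + duty 3727.12 = 182162.24
Difference = |173696.18 − 182162.24| = 8466.06

Supplier A is cheaper by AUD 8466.06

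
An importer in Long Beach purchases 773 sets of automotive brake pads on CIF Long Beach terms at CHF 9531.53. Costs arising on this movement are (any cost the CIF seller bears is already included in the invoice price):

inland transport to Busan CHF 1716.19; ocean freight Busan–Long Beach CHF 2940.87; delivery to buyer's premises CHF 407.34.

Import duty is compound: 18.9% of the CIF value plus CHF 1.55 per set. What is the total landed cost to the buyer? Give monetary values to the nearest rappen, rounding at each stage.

Total landed cost: CHF 12938.48

CIF: the seller pays costs through ocean freight and marine insurance to the destination port.
Already in the invoice (seller's account under CIF): inland to port, freight — exclude.
The CIF price already equals the CIF value: 9531.53
Ad valorem component: 9531.53 × 18.9% = 1801.46
Specific component: 773 × 1.55 = 1198.15
Import duty = 1801.46 + 1198.15 = 2999.61
Buyer bears: delivery 407.34 + duty 2999.61 = 3406.95
Landed cost = invoice 9531.53 + 3406.95 = 12938.48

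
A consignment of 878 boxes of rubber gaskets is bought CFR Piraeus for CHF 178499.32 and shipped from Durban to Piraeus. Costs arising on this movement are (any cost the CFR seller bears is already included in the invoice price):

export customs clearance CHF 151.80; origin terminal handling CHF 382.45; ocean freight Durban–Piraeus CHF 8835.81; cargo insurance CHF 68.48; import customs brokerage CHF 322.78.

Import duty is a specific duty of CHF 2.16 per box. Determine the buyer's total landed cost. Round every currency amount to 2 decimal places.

Total landed cost: CHF 180787.06

CFR: the seller pays costs through ocean freight to the destination port, but not insurance.
Already in the invoice (seller's account under CFR): export clearance, origin terminal, freight — exclude.
CIF value = CFR price + insurance = 178499.32 + 68.48 = 178567.80
Import duty = 878 × 2.16 = 1896.48
Buyer bears: insurance 68.48 + brokerage 322.78 + duty 1896.48 = 2287.74
Landed cost = invoice 178499.32 + 2287.74 = 180787.06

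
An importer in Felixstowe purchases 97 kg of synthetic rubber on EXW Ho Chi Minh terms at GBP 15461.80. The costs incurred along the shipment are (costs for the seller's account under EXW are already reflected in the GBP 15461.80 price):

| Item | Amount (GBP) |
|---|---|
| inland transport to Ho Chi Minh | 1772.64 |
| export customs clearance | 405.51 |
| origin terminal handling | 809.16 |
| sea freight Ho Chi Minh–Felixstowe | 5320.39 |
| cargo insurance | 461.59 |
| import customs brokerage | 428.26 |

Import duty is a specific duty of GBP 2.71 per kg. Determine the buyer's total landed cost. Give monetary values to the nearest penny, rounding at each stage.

Total landed cost: GBP 24922.22

EXW: the seller makes goods available at their premises; the buyer bears all onward costs.
CIF value = EXW price + inland to port + export clearance + origin terminal + freight + insurance = 15461.80 + 1772.64 + 405.51 + 809.16 + 5320.39 + 461.59 = 24231.09
Import duty = 97 × 2.71 = 262.87
Buyer bears: inland to port 1772.64 + export clearance 405.51 + origin terminal 809.16 + freight 5320.39 + insurance 461.59 + brokerage 428.26 + duty 262.87 = 9460.42
Landed cost = invoice 15461.80 + 9460.42 = 24922.22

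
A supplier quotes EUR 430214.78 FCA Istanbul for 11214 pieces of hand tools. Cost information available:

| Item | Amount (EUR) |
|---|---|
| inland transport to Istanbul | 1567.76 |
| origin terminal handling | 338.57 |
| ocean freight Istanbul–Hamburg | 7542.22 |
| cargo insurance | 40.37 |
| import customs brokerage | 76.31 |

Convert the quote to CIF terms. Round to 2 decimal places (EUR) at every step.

Not relevant to the conversion: inland to port — on the seller under both FCA and CIF; already in the FCA price and stays in the CIF price. brokerage — on the buyer under both terms; not part of either seller's price.
From FCA to CIF, the seller additionally bears: origin terminal, freight, insurance.
CIF price = 430214.78 + 338.57 + 7542.22 + 40.37 = 438135.94

CIF price: EUR 438135.94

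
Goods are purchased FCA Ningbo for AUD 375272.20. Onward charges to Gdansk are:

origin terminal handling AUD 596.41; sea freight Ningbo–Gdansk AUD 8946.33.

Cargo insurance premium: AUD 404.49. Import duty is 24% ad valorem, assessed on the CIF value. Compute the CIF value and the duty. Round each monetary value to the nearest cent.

CIF = FCA price + pre-shipment costs + freight + insurance
CIF = 375272.20 + 596.41 + 8946.33 + 404.49 = 385219.43
Import duty = 385219.43 × 24% = 92452.66

CIF value: AUD 385219.43; import duty: AUD 92452.66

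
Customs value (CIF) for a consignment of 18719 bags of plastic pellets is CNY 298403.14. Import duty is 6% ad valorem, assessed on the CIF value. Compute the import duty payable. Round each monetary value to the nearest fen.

Import duty: CNY 17904.19

Import duty = 298403.14 × 6% = 17904.19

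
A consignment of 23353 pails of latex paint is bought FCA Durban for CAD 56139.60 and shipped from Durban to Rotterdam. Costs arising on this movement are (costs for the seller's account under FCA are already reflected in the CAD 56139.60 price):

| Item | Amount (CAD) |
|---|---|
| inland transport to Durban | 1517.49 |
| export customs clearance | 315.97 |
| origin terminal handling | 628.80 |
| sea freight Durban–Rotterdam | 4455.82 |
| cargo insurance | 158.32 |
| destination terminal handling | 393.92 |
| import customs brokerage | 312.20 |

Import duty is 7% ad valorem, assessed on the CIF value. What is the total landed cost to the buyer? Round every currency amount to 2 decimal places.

Total landed cost: CAD 66385.44

FCA: the seller delivers export-cleared goods to the carrier; the buyer bears costs from that point.
Already in the invoice (seller's account under FCA): inland to port, export clearance — exclude.
CIF value = FCA price + origin terminal + freight + insurance = 56139.60 + 628.80 + 4455.82 + 158.32 = 61382.54
Import duty = 61382.54 × 7% = 4296.78
Buyer bears: origin terminal 628.80 + freight 4455.82 + insurance 158.32 + destination terminal 393.92 + brokerage 312.20 + duty 4296.78 = 10245.84
Landed cost = invoice 56139.60 + 10245.84 = 66385.44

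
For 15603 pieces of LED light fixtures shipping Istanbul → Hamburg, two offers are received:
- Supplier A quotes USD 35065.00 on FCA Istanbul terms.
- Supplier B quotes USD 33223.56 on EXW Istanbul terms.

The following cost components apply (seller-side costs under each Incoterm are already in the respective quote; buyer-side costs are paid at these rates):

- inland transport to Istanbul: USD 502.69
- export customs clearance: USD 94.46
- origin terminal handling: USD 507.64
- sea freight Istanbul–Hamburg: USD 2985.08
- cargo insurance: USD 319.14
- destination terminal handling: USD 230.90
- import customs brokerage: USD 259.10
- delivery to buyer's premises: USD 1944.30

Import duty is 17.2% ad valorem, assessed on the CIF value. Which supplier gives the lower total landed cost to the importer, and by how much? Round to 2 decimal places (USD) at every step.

Supplier A (FCA):
CIF value = FCA price + origin terminal + freight + insurance = 35065.00 + 507.64 + 2985.08 + 319.14 = 38876.86
Import duty = 38876.86 × 17.2% = 6686.82
Buyer bears (A): 507.64 + 2985.08 + 319.14 + 230.90 + 259.10 + 1944.30 = 6246.16
Landed cost (A) = invoice 35065.00 + 6246.16 + duty 6686.82 = 47997.98
Supplier B (EXW):
CIF value = EXW price + inland to port + export clearance + origin terminal + freight + insurance = 33223.56 + 502.69 + 94.46 + 507.64 + 2985.08 + 319.14 = 37632.57
Import duty = 37632.57 × 17.2% = 6472.80
Buyer bears (B): 502.69 + 94.46 + 507.64 + 2985.08 + 319.14 + 230.90 + 259.10 + 1944.30 = 6843.31
Landed cost (B) = invoice 33223.56 + 6843.31 + duty 6472.80 = 46539.67
Difference = |47997.98 − 46539.67| = 1458.31

Supplier B is cheaper by USD 1458.31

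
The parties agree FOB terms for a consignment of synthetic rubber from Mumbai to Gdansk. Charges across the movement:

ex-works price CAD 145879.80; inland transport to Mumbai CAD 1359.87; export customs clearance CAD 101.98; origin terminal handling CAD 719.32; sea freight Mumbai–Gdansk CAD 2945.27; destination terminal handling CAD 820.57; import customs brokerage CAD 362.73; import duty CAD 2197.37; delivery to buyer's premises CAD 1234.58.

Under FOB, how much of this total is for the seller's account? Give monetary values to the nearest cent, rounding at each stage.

Seller's account: CAD 148060.97

FOB: the seller bears costs until goods are on board at the origin port; the buyer bears freight, insurance and all costs thereafter.
Seller's account: goods 145879.80 + inland to port 1359.87 + export clearance 101.98 + origin terminal 719.32 = 148060.97
Buyer's account: freight 2945.27 + destination terminal 820.57 + brokerage 362.73 + duty 2197.37 + delivery 1234.58 = 7560.52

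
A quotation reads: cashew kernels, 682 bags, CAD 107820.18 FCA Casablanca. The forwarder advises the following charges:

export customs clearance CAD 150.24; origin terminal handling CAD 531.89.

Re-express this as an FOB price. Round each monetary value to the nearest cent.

FOB price: CAD 108352.07

Not relevant to the conversion: export clearance — on the seller under both FCA and FOB; already in the FCA price and stays in the FOB price.
From FCA to FOB, the seller additionally bears: origin terminal.
FOB price = 107820.18 + 531.89 = 108352.07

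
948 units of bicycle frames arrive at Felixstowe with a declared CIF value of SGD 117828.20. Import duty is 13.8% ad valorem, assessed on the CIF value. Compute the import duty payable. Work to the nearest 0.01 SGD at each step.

Import duty = 117828.20 × 13.8% = 16260.29

Import duty: SGD 16260.29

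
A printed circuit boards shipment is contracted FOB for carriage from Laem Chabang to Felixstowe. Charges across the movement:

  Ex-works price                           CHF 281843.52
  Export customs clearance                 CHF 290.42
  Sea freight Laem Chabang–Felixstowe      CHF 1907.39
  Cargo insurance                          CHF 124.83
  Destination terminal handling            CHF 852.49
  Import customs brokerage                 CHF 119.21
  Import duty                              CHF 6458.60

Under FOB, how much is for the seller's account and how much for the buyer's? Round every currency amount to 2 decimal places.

FOB: the seller bears costs until goods are on board at the origin port; the buyer bears freight, insurance and all costs thereafter.
Seller's account: goods 281843.52 + export clearance 290.42 = 282133.94
Buyer's account: freight 1907.39 + insurance 124.83 + destination terminal 852.49 + brokerage 119.21 + duty 6458.60 = 9462.52

Seller: CHF 282133.94; buyer: CHF 9462.52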